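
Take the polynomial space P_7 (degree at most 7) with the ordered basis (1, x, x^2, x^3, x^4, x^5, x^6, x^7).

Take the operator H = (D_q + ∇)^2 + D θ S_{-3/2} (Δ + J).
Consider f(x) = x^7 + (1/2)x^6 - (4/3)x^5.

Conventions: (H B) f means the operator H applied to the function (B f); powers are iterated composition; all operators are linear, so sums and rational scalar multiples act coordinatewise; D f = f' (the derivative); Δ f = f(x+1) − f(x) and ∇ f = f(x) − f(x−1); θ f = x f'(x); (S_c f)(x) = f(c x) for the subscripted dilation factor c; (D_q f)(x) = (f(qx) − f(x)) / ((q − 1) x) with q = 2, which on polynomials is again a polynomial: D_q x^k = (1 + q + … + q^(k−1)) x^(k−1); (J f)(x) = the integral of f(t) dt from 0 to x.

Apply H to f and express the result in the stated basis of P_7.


g(x) = (6561/32)x^7 - (15309/256)x^6 + (192405/16)x^5 - (24321/4)x^4 + 5058x^3 - (67933/24)x^2 + (4961/6)x - 223/2

D_q f = 127x^6 + (63/2)x^5 - (124/3)x^4
∇ f = 7x^6 - 18x^5 + (125/6)x^4 - (35/3)x^3 + (1/6)x^2 + (8/3)x - 5/6
(D_q + ∇) f = 134x^6 + (27/2)x^5 - (41/2)x^4 - (35/3)x^3 + (1/6)x^2 + (8/3)x - 5/6
D_q (D_q + ∇) f = 8442x^5 + (837/2)x^4 - (615/2)x^3 - (245/3)x^2 + (1/2)x + 8/3
∇ (D_q + ∇) f = 804x^5 - (3885/2)x^4 + 2463x^3 - 1787x^2 + (4139/6)x - 655/6
(D_q + ∇) (D_q + ∇) f = 9246x^5 - 1524x^4 + (4311/2)x^3 - (5606/3)x^2 + (2071/3)x - 213/2
Δ f = 7x^6 + 24x^5 + (215/6)x^4 + (95/3)x^3 + (91/6)x^2 + (10/3)x + 1/6
J f = (1/8)x^8 + (1/14)x^7 - (2/9)x^6
(Δ + J) f = (1/8)x^8 + (1/14)x^7 + (61/9)x^6 + 24x^5 + (215/6)x^4 + (95/3)x^3 + (91/6)x^2 + (10/3)x + 1/6
S_{-3/2} (Δ + J) f = (6561/2048)x^8 - (2187/1792)x^7 + (4941/64)x^6 - (729/4)x^5 + (5805/32)x^4 - (855/8)x^3 + (273/8)x^2 - 5x + 1/6
θ S_{-3/2} (Δ + J) f = (6561/256)x^8 - (2187/256)x^7 + (14823/32)x^6 - (3645/4)x^5 + (5805/8)x^4 - (2565/8)x^3 + (273/4)x^2 - 5x
D (θ S_{-3/2}) (Δ + J) f = (6561/32)x^7 - (15309/256)x^6 + (44469/16)x^5 - (18225/4)x^4 + (5805/2)x^3 - (7695/8)x^2 + (273/2)x - 5
((D_q + ∇)^2 + D θ S_{-3/2} (Δ + J)) f = (6561/32)x^7 - (15309/256)x^6 + (192405/16)x^5 - (24321/4)x^4 + 5058x^3 - (67933/24)x^2 + (4961/6)x - 223/2


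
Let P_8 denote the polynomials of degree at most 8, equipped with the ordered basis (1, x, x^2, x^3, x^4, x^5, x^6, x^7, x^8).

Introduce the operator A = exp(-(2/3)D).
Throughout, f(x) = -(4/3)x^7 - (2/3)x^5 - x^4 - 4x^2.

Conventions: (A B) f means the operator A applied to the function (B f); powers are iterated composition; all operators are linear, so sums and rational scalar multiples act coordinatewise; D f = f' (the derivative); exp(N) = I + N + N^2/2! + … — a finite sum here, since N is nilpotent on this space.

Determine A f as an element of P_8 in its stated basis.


the result is g(x) = -(4/3)x^7 + (56/9)x^6 - (118/9)x^5 + (1219/81)x^4 - (2312/243)x^3 - (244/243)x^2 + (11024/2187)x - 11872/6561

order-1 term: (56/9)x^6 + (20/9)x^4 + (8/3)x^3 + (16/3)x
order-2 term: -(112/9)x^5 - (80/27)x^3 - (8/3)x^2 - 16/9
order-3 term: (1120/81)x^4 + (160/81)x^2 + (32/27)x
order-4 term: -(2240/243)x^3 - (160/243)x - 16/81
order-5 term: (896/243)x^2 + 64/729
order-6 term: -(1792/2187)x
order-7 term: 512/6561
the series for exp(-(2/3)D) f terminates at order 7
exp(-(2/3)D) f = -(4/3)x^7 + (56/9)x^6 - (118/9)x^5 + (1219/81)x^4 - (2312/243)x^3 - (244/243)x^2 + (11024/2187)x - 11872/6561


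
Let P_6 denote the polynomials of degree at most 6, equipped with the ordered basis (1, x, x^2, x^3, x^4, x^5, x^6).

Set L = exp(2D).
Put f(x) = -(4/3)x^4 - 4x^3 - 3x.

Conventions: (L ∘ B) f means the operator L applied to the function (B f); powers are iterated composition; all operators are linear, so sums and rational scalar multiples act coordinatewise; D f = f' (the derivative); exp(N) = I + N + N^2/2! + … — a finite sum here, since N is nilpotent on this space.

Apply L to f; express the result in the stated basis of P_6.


g(x) = -(4/3)x^4 - (44/3)x^3 - 56x^2 - (281/3)x - 178/3

order-1 term: -(32/3)x^3 - 24x^2 - 6
order-2 term: -32x^2 - 48x
order-3 term: -(128/3)x - 32
order-4 term: -64/3
the series for exp(2D) f terminates at order 4
exp(2D) f = -(4/3)x^4 - (44/3)x^3 - 56x^2 - (281/3)x - 178/3


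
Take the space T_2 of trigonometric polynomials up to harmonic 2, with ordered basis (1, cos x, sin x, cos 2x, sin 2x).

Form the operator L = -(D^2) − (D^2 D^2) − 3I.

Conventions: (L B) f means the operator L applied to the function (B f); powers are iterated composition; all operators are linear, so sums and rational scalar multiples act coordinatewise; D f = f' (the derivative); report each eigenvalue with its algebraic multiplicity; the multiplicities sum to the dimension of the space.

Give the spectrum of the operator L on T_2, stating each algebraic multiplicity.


λ = -15 (multiplicity 2), λ = -3 (multiplicity 3)

image of 1: -3
image of cos x: -3cos x
image of sin x: -3sin x
image of cos 2x: -15cos 2x
image of sin 2x: -15sin 2x
the matrix is diagonal; its diagonal is (-3, -3, -3, -15, -15)
for a triangular matrix the eigenvalues are the diagonal entries, with algebraic multiplicity their repetition count


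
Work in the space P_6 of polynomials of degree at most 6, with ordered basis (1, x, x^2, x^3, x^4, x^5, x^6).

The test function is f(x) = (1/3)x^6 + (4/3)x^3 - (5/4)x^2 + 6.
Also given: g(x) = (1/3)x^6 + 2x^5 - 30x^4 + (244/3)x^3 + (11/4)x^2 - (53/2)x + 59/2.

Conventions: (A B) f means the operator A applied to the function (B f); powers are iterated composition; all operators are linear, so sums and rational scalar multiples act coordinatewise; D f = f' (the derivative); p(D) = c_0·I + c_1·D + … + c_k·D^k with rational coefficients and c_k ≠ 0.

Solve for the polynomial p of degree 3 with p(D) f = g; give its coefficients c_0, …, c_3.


D^0 f = (1/3)x^6 + (4/3)x^3 - (5/4)x^2 + 6
D^1 f = 2x^5 + 4x^2 - (5/2)x
D^2 f = 10x^4 + 8x - 5/2
D^3 f = 40x^3 + 8
matching coefficients of g against c_0 f + c_1 Df + … from the top degree down determines the c_i
solution: c_0 = 1, c_1 = 1, c_2 = -3, c_3 = 2

c_0 = 1, c_1 = 1, c_2 = -3, c_3 = 2


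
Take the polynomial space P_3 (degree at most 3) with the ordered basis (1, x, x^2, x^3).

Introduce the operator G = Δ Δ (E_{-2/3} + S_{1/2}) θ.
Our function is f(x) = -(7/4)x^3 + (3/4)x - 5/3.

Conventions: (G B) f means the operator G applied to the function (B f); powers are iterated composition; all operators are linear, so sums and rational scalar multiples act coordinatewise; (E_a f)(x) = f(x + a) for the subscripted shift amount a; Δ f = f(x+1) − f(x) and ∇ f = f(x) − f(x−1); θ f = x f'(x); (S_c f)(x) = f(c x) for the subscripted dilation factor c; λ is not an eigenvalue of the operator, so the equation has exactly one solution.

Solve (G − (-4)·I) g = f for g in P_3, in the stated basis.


the image equals g(x) = -(7/16)x^3 + (615/256)x + 373/768

write g with unknown coordinates in the stated basis and equate coefficients in (G − (-4)·I) g = f
solving from the highest basis element down gives g = -(7/16)x^3 + (615/256)x + 373/768
check: G g = -(567/64)x - 231/64
so G g − (-4)·g = -(7/4)x^3 + (3/4)x - 5/3 = f ✓


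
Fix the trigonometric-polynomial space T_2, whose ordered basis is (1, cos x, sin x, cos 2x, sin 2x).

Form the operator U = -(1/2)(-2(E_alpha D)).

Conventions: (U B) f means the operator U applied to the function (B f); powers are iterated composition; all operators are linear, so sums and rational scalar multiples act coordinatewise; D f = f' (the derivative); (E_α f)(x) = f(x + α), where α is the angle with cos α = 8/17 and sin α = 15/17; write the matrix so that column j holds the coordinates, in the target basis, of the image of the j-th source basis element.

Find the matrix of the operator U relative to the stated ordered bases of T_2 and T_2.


image of 1: 0
image of cos x: -(15/17)cos x - (8/17)sin x
image of sin x: (8/17)cos x - (15/17)sin x
image of cos 2x: -(480/289)cos 2x + (322/289)sin 2x
image of sin 2x: -(322/289)cos 2x - (480/289)sin 2x
each image's coordinates form column j of the matrix

the matrix is [[0, 0, 0, 0, 0]; [0, -15/17, 8/17, 0, 0]; [0, -8/17, -15/17, 0, 0]; [0, 0, 0, -480/289, -322/289]; [0, 0, 0, 322/289, -480/289]] (rows listed top to bottom)


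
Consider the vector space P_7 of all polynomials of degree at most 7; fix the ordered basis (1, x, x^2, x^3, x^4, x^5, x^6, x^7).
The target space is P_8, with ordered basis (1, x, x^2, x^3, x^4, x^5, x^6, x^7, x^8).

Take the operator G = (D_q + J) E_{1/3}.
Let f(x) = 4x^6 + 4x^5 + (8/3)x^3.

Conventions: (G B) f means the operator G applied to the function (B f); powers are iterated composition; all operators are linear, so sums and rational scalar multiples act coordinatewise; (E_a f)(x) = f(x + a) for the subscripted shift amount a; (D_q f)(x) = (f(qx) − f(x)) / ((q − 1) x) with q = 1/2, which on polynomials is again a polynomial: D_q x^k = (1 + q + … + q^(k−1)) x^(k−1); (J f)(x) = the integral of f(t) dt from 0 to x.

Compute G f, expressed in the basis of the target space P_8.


E_{1/3} f = 4x^6 + 12x^5 + (40/3)x^4 + (272/27)x^3 + (44/9)x^2 + (100/81)x + 88/729
D_q E_{1/3} f = (63/8)x^5 + (93/4)x^4 + 25x^3 + (476/27)x^2 + (22/3)x + 100/81
J E_{1/3} f = (4/7)x^7 + 2x^6 + (8/3)x^5 + (68/27)x^4 + (44/27)x^3 + (50/81)x^2 + (88/729)x
(D_q + J) E_{1/3} f = (4/7)x^7 + 2x^6 + (253/24)x^5 + (2783/108)x^4 + (719/27)x^3 + (1478/81)x^2 + (5434/729)x + 100/81

g(x) = (4/7)x^7 + 2x^6 + (253/24)x^5 + (2783/108)x^4 + (719/27)x^3 + (1478/81)x^2 + (5434/729)x + 100/81


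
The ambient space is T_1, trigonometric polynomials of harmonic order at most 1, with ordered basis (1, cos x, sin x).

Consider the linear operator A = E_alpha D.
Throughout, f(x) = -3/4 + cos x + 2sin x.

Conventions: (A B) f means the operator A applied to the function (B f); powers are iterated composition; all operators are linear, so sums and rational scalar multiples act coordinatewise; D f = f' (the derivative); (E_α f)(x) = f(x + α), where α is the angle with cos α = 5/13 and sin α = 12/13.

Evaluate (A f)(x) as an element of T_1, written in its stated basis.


D f = 2cos x - sin x
E_alpha D f = -(2/13)cos x - (29/13)sin x

the result is g(x) = -(2/13)cos x - (29/13)sin x


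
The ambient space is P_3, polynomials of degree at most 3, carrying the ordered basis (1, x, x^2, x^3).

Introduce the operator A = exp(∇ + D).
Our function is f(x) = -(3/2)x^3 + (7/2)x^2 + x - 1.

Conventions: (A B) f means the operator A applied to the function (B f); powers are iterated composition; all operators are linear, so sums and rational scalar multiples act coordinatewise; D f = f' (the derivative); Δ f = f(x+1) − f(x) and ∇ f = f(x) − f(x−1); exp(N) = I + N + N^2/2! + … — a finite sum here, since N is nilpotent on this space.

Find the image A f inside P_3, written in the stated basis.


the image equals g(x) = -(3/2)x^3 - (11/2)x^2 + (3/2)x + 7

order-1 term: -9x^2 + (37/2)x - 3
order-2 term: -18x + 23
order-3 term: -12
the series for exp(∇ + D) f terminates at order 3
exp(∇ + D) f = -(3/2)x^3 - (11/2)x^2 + (3/2)x + 7


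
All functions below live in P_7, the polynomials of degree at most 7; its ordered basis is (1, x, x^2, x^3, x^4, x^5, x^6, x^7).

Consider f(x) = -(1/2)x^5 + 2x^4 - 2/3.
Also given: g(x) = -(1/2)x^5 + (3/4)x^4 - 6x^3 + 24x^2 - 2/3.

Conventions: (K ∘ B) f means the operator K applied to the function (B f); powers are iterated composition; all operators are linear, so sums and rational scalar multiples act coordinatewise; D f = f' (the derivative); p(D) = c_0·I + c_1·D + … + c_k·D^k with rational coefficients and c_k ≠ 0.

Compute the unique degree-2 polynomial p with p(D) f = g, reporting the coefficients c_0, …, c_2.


D^0 f = -(1/2)x^5 + 2x^4 - 2/3
D^1 f = -(5/2)x^4 + 8x^3
D^2 f = -10x^3 + 24x^2
matching coefficients of g against c_0 f + c_1 Df + … from the top degree down determines the c_i
solution: c_0 = 1, c_1 = 1/2, c_2 = 1

c_0 = 1, c_1 = 1/2, c_2 = 1


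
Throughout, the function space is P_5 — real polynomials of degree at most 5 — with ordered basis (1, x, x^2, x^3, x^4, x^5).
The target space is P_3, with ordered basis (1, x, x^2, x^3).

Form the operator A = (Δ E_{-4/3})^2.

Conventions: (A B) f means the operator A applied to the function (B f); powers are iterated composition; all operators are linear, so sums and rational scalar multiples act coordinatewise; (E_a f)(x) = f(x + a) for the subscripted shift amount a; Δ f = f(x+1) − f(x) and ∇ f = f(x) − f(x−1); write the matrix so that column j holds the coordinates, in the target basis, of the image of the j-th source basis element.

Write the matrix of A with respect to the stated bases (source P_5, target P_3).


the matrix is [[0, 0, 2, -10, 106/3, -2950/27]; [0, 0, 0, 6, -40, 530/3]; [0, 0, 0, 0, 12, -100]; [0, 0, 0, 0, 0, 20]] (rows listed top to bottom)

image of 1: 0
image of x: 0
image of x^2: 2
image of x^3: 6x - 10
image of x^4: 12x^2 - 40x + 106/3
image of x^5: 20x^3 - 100x^2 + (530/3)x - 2950/27
each image's coordinates form column j of the matrix


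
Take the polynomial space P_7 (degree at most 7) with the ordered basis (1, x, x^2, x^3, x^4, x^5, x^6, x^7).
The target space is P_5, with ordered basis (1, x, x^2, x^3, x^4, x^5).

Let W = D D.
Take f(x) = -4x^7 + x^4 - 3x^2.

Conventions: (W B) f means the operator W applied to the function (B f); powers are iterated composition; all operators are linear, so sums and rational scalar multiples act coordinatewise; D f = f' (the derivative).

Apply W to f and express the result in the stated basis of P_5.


the image equals g(x) = -168x^5 + 12x^2 - 6

D f = -28x^6 + 4x^3 - 6x
D D f = -168x^5 + 12x^2 - 6


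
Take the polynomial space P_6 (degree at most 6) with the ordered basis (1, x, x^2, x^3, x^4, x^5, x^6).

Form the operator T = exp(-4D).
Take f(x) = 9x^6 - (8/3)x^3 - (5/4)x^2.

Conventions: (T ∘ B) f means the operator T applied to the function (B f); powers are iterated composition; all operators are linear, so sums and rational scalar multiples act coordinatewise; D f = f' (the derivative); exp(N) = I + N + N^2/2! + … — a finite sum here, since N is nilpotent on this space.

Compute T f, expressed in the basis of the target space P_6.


g(x) = 9x^6 - 216x^5 + 2160x^4 - (34568/3)x^3 + (138363/4)x^2 - 55414x + 111044/3

order-1 term: -216x^5 + 32x^2 + 10x
order-2 term: 2160x^4 - 128x - 20
order-3 term: -11520x^3 + 512/3
order-4 term: 34560x^2
order-5 term: -55296x
order-6 term: 36864
the series for exp(-4D) f terminates at order 6
exp(-4D) f = 9x^6 - 216x^5 + 2160x^4 - (34568/3)x^3 + (138363/4)x^2 - 55414x + 111044/3


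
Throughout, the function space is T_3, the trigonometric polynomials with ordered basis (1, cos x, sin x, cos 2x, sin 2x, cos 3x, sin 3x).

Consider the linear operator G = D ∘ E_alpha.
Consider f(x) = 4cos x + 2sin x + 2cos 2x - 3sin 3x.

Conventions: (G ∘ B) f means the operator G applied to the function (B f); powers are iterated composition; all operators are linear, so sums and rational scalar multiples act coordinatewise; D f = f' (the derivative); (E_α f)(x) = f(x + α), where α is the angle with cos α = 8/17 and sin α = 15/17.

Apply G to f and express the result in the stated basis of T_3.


E_alpha f = (62/17)cos x - (44/17)sin x - (322/289)cos 2x - (480/289)sin 2x + (1485/4913)cos 3x + (14664/4913)sin 3x
D E_alpha f = -(44/17)cos x - (62/17)sin x - (960/289)cos 2x + (644/289)sin 2x + (43992/4913)cos 3x - (4455/4913)sin 3x

g(x) = -(44/17)cos x - (62/17)sin x - (960/289)cos 2x + (644/289)sin 2x + (43992/4913)cos 3x - (4455/4913)sin 3x


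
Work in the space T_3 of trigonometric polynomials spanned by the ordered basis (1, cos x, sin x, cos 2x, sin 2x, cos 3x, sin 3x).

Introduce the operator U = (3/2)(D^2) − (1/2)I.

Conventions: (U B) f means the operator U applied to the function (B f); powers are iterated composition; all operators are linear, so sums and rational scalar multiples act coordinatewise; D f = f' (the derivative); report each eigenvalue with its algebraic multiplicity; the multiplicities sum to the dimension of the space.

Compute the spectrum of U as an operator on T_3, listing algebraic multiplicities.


image of 1: -1/2
image of cos x: -2cos x
image of sin x: -2sin x
image of cos 2x: -(13/2)cos 2x
image of sin 2x: -(13/2)sin 2x
image of cos 3x: -14cos 3x
image of sin 3x: -14sin 3x
the matrix is diagonal; its diagonal is (-1/2, -2, -2, -13/2, -13/2, -14, -14)
for a triangular matrix the eigenvalues are the diagonal entries, with algebraic multiplicity their repetition count

λ = -14 (multiplicity 2), λ = -13/2 (multiplicity 2), λ = -2 (multiplicity 2), λ = -1/2 (multiplicity 1)


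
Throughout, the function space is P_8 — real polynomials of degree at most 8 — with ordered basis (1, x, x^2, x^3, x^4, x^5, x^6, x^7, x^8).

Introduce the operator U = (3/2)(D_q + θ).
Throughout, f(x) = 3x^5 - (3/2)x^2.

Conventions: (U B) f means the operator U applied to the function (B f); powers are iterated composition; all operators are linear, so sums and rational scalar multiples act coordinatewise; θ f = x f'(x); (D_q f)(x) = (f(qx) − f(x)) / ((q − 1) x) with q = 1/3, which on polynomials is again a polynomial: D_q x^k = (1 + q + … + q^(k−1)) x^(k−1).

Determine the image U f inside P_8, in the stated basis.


D_q f = (121/27)x^4 - 2x
θ f = 15x^5 - 3x^2
(D_q + θ) f = 15x^5 + (121/27)x^4 - 3x^2 - 2x
((3/2)(D_q + θ)) f = (45/2)x^5 + (121/18)x^4 - (9/2)x^2 - 3x

the image equals g(x) = (45/2)x^5 + (121/18)x^4 - (9/2)x^2 - 3x


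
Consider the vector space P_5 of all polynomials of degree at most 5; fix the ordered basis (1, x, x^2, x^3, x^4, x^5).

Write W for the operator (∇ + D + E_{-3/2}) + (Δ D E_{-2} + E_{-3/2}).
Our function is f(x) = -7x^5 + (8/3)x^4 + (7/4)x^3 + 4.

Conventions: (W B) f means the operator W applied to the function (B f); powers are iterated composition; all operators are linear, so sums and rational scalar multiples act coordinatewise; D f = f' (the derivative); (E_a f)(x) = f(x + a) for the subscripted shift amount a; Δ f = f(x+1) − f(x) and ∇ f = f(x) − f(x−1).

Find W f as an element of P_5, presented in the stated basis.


∇ f = -35x^4 + (242/3)x^3 - (323/4)x^2 + (485/12)x - 95/12
D f = -35x^4 + (32/3)x^3 + (21/4)x^2
E_{-3/2} f = -7x^5 + (331/6)x^4 - (687/4)x^3 + (2115/8)x^2 - (1611/8)x + 259/4
(∇ + D + E_{-3/2}) f = -7x^5 - (89/6)x^4 - (965/12)x^3 + (1511/8)x^2 - (3863/24)x + 341/6
E_{-2} f = -7x^5 + (218/3)x^4 - (3595/12)x^3 + (1227/2)x^2 - (1873/3)x + 770/3
D E_{-2} f = -35x^4 + (872/3)x^3 - (3595/4)x^2 + 1227x - 1873/3
Δ D E_{-2} f = -140x^3 + 662x^2 - (2131/2)x + 7007/12
E_{-3/2} f = -7x^5 + (331/6)x^4 - (687/4)x^3 + (2115/8)x^2 - (1611/8)x + 259/4
(Δ D E_{-2} + E_{-3/2}) f = -7x^5 + (331/6)x^4 - (1247/4)x^3 + (7411/8)x^2 - (10135/8)x + 1946/3
((∇ + D + E_{-3/2}) + (Δ D E_{-2} + E_{-3/2})) f = -14x^5 + (121/3)x^4 - (2353/6)x^3 + (4461/4)x^2 - (8567/6)x + 1411/2

the image equals g(x) = -14x^5 + (121/3)x^4 - (2353/6)x^3 + (4461/4)x^2 - (8567/6)x + 1411/2


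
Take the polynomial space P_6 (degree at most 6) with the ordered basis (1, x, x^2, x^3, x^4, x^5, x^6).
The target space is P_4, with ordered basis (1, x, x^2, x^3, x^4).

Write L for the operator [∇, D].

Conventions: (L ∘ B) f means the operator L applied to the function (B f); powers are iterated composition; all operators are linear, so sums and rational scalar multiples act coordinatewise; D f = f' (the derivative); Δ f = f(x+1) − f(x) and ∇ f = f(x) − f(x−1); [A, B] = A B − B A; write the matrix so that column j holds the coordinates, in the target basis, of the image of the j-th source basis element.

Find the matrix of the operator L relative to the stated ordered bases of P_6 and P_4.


image of 1: 0
image of x: 0
image of x^2: 0
image of x^3: 0
image of x^4: 0
image of x^5: 0
image of x^6: 0
each image's coordinates form column j of the matrix

the matrix is [[0, 0, 0, 0, 0, 0, 0]; [0, 0, 0, 0, 0, 0, 0]; [0, 0, 0, 0, 0, 0, 0]; [0, 0, 0, 0, 0, 0, 0]; [0, 0, 0, 0, 0, 0, 0]] (rows listed top to bottom)


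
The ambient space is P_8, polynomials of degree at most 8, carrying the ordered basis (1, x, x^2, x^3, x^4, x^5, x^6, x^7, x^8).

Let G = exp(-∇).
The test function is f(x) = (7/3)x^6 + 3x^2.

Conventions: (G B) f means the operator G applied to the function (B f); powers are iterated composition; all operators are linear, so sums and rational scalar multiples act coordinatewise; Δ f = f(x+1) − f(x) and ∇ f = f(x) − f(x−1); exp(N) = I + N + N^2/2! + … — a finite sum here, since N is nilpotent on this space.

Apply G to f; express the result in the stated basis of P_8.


the image equals g(x) = (7/3)x^6 - 14x^5 + 70x^4 - (700/3)x^3 + 528x^2 - 734x + 1439/3

order-1 term: -14x^5 + 35x^4 - (140/3)x^3 + 35x^2 - 20x + 16/3
order-2 term: 35x^4 - 140x^3 + 245x^2 - 210x + 226/3
order-3 term: -(140/3)x^3 + 210x^2 - 350x + 210
order-4 term: 35x^2 - 140x + 455/3
order-5 term: -14x + 35
order-6 term: 7/3
the series for exp(-∇) f terminates at order 6
exp(-∇) f = (7/3)x^6 - 14x^5 + 70x^4 - (700/3)x^3 + 528x^2 - 734x + 1439/3


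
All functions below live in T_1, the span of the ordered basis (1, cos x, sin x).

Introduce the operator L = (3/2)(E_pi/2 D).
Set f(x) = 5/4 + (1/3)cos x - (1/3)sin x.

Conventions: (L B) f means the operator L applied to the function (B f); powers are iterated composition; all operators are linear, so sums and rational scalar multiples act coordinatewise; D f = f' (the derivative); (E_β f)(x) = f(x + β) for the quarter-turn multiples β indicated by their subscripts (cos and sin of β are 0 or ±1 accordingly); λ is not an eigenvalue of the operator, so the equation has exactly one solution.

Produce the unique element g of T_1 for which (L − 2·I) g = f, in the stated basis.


write g with unknown coordinates in the stated basis and equate coefficients in (L − 2·I) g = f
solving from the highest basis element down gives g = -5/8 - (2/21)cos x + (2/21)sin x
check: L g = (1/7)cos x - (1/7)sin x
so L g − 2·g = 5/4 + (1/3)cos x - (1/3)sin x = f ✓

g(x) = -5/8 - (2/21)cos x + (2/21)sin x


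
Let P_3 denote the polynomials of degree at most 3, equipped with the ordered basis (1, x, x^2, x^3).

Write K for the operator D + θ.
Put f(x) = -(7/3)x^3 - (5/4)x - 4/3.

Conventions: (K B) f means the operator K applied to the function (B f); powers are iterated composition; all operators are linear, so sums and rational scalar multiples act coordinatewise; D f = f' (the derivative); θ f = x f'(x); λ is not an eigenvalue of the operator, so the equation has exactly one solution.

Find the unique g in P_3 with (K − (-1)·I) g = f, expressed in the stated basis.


write g with unknown coordinates in the stated basis and equate coefficients in (K − (-1)·I) g = f
solving from the highest basis element down gives g = -(7/12)x^3 + (7/12)x^2 - (29/24)x - 1/8
check: K g = -(7/4)x^3 - (7/12)x^2 - (1/24)x - 29/24
so K g − (-1)·g = -(7/3)x^3 - (5/4)x - 4/3 = f ✓

the image equals g(x) = -(7/12)x^3 + (7/12)x^2 - (29/24)x - 1/8


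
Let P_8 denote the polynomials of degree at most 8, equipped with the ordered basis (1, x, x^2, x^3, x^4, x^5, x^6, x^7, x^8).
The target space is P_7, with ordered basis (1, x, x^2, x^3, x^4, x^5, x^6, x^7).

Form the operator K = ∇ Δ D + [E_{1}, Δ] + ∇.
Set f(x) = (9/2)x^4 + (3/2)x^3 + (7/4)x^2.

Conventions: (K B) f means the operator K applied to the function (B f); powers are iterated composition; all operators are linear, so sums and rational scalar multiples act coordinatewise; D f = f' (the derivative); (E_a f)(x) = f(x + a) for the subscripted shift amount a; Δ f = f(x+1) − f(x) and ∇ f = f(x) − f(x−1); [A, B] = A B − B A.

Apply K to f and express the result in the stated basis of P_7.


D f = 18x^3 + (9/2)x^2 + (7/2)x
Δ D f = 54x^2 + 63x + 26
∇ Δ D f = 108x + 9
Δ f = 18x^3 + (63/2)x^2 + 26x + 31/4
E_{1} Δ f = 18x^3 + (171/2)x^2 + 143x + 333/4
E_{1} f = (9/2)x^4 + (39/2)x^3 + (133/4)x^2 + 26x + 31/4
Δ E_{1} f = 18x^3 + (171/2)x^2 + 143x + 333/4
[E_{1}, Δ] f = 0
∇ f = 18x^3 - (45/2)x^2 + 17x - 19/4
(∇ Δ D + [E_{1}, Δ] + ∇) f = 18x^3 - (45/2)x^2 + 125x + 17/4

the result is g(x) = 18x^3 - (45/2)x^2 + 125x + 17/4


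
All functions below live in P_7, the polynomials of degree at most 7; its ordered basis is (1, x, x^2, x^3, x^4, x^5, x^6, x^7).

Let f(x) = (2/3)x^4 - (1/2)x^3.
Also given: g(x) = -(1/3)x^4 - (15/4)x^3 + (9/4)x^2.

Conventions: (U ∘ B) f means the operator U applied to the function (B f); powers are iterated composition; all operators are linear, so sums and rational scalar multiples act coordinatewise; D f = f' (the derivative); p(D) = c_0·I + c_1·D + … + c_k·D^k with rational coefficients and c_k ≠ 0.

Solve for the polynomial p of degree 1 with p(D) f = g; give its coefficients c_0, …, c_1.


c_0 = -1/2, c_1 = -3/2

D^0 f = (2/3)x^4 - (1/2)x^3
D^1 f = (8/3)x^3 - (3/2)x^2
matching coefficients of g against c_0 f + c_1 Df + … from the top degree down determines the c_i
solution: c_0 = -1/2, c_1 = -3/2


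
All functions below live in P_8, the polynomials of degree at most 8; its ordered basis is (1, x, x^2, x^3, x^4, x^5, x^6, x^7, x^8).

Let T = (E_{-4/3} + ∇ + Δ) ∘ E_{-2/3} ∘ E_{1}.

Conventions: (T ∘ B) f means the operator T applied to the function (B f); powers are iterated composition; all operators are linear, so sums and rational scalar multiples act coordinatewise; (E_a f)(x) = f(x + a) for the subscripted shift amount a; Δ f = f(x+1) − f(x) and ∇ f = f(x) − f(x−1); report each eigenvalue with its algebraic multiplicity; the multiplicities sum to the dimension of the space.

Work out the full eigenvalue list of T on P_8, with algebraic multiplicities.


image of 1: 1
image of x: x + 1
image of x^2: x^2 + 2x + 7/3
image of x^3: x^3 + 3x^2 + 7x + 5/3
image of x^4: x^4 + 4x^3 + 14x^2 + (20/3)x + 107/27
image of x^5: x^5 + 5x^4 + (70/3)x^3 + (50/3)x^2 + (535/27)x + 271/81
image of x^6: x^6 + 6x^5 + 35x^4 + (100/3)x^3 + (535/9)x^2 + (542/27)x + 529/81
image of x^7: x^7 + 7x^6 + 49x^5 + (175/3)x^4 + (3745/27)x^3 + (1897/27)x^2 + (3703/81)x + 4775/729
image of x^8: x^8 + 8x^7 + (196/3)x^6 + (280/3)x^5 + (7490/27)x^4 + (15176/81)x^3 + (14812/81)x^2 + (38200/729)x + 23947/2187
the matrix is upper triangular; its diagonal is (1, 1, 1, 1, 1, 1, 1, 1, 1)
for a triangular matrix the eigenvalues are the diagonal entries, with algebraic multiplicity their repetition count

λ = 1 (multiplicity 9)


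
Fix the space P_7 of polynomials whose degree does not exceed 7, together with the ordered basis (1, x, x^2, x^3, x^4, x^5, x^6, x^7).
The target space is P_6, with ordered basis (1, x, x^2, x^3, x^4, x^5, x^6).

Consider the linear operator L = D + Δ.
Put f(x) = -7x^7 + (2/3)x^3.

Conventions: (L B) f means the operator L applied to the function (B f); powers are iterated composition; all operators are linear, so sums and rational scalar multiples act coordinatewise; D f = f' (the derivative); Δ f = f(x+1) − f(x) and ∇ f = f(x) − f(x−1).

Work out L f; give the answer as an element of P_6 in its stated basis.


D f = -49x^6 + 2x^2
Δ f = -49x^6 - 147x^5 - 245x^4 - 245x^3 - 145x^2 - 47x - 19/3
(D + Δ) f = -98x^6 - 147x^5 - 245x^4 - 245x^3 - 143x^2 - 47x - 19/3

the result is g(x) = -98x^6 - 147x^5 - 245x^4 - 245x^3 - 143x^2 - 47x - 19/3


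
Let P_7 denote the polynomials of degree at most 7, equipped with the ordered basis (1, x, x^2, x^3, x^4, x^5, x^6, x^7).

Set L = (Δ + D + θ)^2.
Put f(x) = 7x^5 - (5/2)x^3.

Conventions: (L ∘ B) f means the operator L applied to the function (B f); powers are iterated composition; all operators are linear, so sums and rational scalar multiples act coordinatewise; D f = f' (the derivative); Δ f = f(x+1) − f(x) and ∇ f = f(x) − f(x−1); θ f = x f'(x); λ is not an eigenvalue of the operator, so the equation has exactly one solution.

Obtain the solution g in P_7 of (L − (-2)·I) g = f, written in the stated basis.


write g with unknown coordinates in the stated basis and equate coefficients in (L − (-2)·I) g = f
solving from the highest basis element down gives g = (7/27)x^5 - (35/27)x^4 + (515/198)x^3 - (5465/1782)x^2 - (1480/891)x + 10105/1188
check: L g = (175/27)x^5 + (70/27)x^4 - (1525/198)x^3 + (5465/891)x^2 + (2960/891)x - 10105/594
so L g − (-2)·g = 7x^5 - (5/2)x^3 = f ✓

g(x) = (7/27)x^5 - (35/27)x^4 + (515/198)x^3 - (5465/1782)x^2 - (1480/891)x + 10105/1188


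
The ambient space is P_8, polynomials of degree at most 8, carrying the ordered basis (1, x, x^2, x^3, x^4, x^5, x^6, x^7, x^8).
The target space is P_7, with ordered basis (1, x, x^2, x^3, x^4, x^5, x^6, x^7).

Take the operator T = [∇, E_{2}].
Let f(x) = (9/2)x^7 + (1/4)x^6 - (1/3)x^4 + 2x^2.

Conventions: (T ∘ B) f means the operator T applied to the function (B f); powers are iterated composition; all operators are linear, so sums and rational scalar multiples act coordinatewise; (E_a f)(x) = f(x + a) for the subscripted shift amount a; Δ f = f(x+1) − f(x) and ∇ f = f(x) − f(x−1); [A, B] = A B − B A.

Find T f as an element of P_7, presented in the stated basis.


E_{2} f = (9/2)x^7 + (253/4)x^6 + 381x^5 + (3824/3)x^4 + (7672/3)x^3 + 3078x^2 + (6184/3)x + 1784/3
∇ E_{2} f = (63/2)x^6 + 285x^5 + (4455/4)x^4 + (14377/6)x^3 + (11919/4)x^2 + (6077/3)x + 2353/4
∇ f = (63/2)x^6 - 93x^5 + (615/4)x^4 - (923/6)x^3 + (371/4)x^2 - (82/3)x + 31/12
E_{2} ∇ f = (63/2)x^6 + 285x^5 + (4455/4)x^4 + (14377/6)x^3 + (11919/4)x^2 + (6077/3)x + 2353/4
[∇, E_{2}] f = 0

g(x) = 0


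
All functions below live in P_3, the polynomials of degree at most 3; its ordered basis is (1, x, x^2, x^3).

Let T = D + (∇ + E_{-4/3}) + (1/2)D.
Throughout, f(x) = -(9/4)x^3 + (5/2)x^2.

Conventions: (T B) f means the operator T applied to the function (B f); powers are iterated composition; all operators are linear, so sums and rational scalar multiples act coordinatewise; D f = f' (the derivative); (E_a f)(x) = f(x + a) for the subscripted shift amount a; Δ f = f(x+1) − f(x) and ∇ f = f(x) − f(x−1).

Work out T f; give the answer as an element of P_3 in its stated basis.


D f = -(27/4)x^2 + 5x
∇ f = -(27/4)x^2 + (47/4)x - 19/4
E_{-4/3} f = -(9/4)x^3 + (23/2)x^2 - (56/3)x + 88/9
(∇ + E_{-4/3}) f = -(9/4)x^3 + (19/4)x^2 - (83/12)x + 181/36
D f = -(27/4)x^2 + 5x
((1/2)D) f = -(27/8)x^2 + (5/2)x
(D + (∇ + E_{-4/3}) + (1/2)D) f = -(9/4)x^3 - (43/8)x^2 + (7/12)x + 181/36

g(x) = -(9/4)x^3 - (43/8)x^2 + (7/12)x + 181/36


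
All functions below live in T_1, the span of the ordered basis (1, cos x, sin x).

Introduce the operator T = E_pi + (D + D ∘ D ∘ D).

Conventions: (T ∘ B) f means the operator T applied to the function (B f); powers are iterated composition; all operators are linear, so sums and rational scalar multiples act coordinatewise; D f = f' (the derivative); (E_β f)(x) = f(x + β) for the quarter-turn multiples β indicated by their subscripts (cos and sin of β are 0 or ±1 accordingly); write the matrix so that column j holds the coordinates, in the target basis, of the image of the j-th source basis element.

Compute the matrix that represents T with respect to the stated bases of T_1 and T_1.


the matrix is [[1, 0, 0]; [0, -1, 0]; [0, 0, -1]] (rows listed top to bottom)

image of 1: 1
image of cos x: -cos x
image of sin x: -sin x
each image's coordinates form column j of the matrix


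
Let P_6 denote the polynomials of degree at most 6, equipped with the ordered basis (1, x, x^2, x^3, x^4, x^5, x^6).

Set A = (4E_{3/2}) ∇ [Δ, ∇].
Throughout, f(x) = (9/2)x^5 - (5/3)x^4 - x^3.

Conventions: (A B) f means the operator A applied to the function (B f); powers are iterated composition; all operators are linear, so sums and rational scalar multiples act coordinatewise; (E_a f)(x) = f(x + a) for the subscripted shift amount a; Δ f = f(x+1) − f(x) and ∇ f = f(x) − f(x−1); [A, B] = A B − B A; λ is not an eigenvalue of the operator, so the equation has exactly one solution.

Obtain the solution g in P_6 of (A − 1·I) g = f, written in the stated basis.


write g with unknown coordinates in the stated basis and equate coefficients in (A − 1·I) g = f
solving from the highest basis element down gives g = -(9/2)x^5 + (5/3)x^4 + x^3
check: A g = 0
so A g − 1·g = (9/2)x^5 - (5/3)x^4 - x^3 = f ✓

the image equals g(x) = -(9/2)x^5 + (5/3)x^4 + x^3


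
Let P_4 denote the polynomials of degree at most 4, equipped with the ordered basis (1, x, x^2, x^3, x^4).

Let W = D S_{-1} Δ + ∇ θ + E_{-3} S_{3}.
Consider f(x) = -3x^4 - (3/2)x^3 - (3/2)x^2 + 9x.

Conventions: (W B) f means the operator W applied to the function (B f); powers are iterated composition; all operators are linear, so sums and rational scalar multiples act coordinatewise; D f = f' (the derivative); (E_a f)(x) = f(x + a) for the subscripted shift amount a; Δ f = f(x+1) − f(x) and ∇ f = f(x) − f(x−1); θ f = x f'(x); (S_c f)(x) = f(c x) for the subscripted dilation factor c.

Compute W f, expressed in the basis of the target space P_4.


Δ f = -12x^3 - (45/2)x^2 - (39/2)x + 3
S_{-1} Δ f = 12x^3 - (45/2)x^2 + (39/2)x + 3
D S_{-1} Δ f = 36x^2 - 45x + 39/2
θ f = -12x^4 - (9/2)x^3 - 3x^2 + 9x
∇ θ f = -48x^3 + (117/2)x^2 - (81/2)x + 39/2
S_{3} f = -243x^4 - (81/2)x^3 - (27/2)x^2 + 27x
E_{-3} S_{3} f = -243x^4 + (5751/2)x^3 - 12771x^2 + (50517/2)x - 18792
(D S_{-1} Δ + ∇ θ + E_{-3} S_{3}) f = -243x^4 + (5655/2)x^3 - (25353/2)x^2 + 25173x - 18753

the result is g(x) = -243x^4 + (5655/2)x^3 - (25353/2)x^2 + 25173x - 18753


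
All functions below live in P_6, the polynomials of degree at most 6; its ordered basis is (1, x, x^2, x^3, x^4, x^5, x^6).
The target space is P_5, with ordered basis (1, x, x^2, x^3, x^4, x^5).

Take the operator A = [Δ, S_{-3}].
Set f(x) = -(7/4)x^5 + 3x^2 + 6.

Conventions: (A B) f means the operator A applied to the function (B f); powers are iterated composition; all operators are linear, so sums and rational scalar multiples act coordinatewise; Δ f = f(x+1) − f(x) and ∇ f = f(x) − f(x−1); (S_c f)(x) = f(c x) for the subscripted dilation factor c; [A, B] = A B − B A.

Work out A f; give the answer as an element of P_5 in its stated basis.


g(x) = 2835x^4 + 3780x^3 + 4410x^2 + 2172x + 451

S_{-3} f = (1701/4)x^5 + 27x^2 + 6
Δ S_{-3} f = (8505/4)x^4 + (8505/2)x^3 + (8505/2)x^2 + (8721/4)x + 1809/4
Δ f = -(35/4)x^4 - (35/2)x^3 - (35/2)x^2 - (11/4)x + 5/4
S_{-3} Δ f = -(2835/4)x^4 + (945/2)x^3 - (315/2)x^2 + (33/4)x + 5/4
[Δ, S_{-3}] f = 2835x^4 + 3780x^3 + 4410x^2 + 2172x + 451


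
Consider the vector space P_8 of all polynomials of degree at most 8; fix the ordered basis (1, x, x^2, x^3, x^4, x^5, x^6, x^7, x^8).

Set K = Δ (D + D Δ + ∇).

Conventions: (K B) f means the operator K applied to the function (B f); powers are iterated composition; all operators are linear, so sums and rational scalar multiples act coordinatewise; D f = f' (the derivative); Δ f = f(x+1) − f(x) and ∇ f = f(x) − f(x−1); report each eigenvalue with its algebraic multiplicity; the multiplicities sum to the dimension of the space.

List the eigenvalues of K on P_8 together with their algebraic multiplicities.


λ = 0 (multiplicity 9)

image of 1: 0
image of x: 0
image of x^2: 4
image of x^3: 12x + 9
image of x^4: 24x^2 + 36x + 30
image of x^5: 40x^3 + 90x^2 + 150x + 75
image of x^6: 60x^4 + 180x^3 + 450x^2 + 450x + 188
image of x^7: 84x^5 + 315x^4 + 1050x^3 + 1575x^2 + 1316x + 441
image of x^8: 112x^6 + 504x^5 + 2100x^4 + 4200x^3 + 5264x^2 + 3528x + 1018
the matrix is upper triangular; its diagonal is (0, 0, 0, 0, 0, 0, 0, 0, 0)
for a triangular matrix the eigenvalues are the diagonal entries, with algebraic multiplicity their repetition count


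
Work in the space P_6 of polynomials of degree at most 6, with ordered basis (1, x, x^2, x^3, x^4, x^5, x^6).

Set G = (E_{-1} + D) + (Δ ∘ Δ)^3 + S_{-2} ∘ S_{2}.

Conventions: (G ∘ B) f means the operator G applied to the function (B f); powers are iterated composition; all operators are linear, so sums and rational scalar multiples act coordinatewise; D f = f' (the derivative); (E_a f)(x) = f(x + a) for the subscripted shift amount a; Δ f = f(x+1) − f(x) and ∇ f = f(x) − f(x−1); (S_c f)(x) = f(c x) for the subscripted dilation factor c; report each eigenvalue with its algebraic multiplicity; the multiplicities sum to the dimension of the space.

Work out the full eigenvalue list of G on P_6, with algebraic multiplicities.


image of 1: 2
image of x: -3x
image of x^2: 17x^2 + 1
image of x^3: -63x^3 + 3x - 1
image of x^4: 257x^4 + 6x^2 - 4x + 1
image of x^5: -1023x^5 + 10x^3 - 10x^2 + 5x - 1
image of x^6: 4097x^6 + 15x^4 - 20x^3 + 15x^2 - 6x + 721
the matrix is upper triangular; its diagonal is (2, -3, 17, -63, 257, -1023, 4097)
for a triangular matrix the eigenvalues are the diagonal entries, with algebraic multiplicity their repetition count

λ = -1023 (multiplicity 1), λ = -63 (multiplicity 1), λ = -3 (multiplicity 1), λ = 2 (multiplicity 1), λ = 17 (multiplicity 1), λ = 257 (multiplicity 1), λ = 4097 (multiplicity 1)


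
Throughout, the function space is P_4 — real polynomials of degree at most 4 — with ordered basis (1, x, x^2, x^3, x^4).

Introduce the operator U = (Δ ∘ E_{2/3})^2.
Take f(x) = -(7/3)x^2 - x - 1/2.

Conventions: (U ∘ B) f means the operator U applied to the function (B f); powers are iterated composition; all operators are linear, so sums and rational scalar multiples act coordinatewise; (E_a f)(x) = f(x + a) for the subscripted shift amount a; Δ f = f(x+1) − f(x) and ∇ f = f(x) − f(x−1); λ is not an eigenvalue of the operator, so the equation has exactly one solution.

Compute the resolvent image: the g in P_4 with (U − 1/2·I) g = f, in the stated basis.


write g with unknown coordinates in the stated basis and equate coefficients in (U − 1/2·I) g = f
solving from the highest basis element down gives g = (14/3)x^2 + 2x + 59/3
check: U g = 28/3
so U g − 1/2·g = -(7/3)x^2 - x - 1/2 = f ✓

the image equals g(x) = (14/3)x^2 + 2x + 59/3


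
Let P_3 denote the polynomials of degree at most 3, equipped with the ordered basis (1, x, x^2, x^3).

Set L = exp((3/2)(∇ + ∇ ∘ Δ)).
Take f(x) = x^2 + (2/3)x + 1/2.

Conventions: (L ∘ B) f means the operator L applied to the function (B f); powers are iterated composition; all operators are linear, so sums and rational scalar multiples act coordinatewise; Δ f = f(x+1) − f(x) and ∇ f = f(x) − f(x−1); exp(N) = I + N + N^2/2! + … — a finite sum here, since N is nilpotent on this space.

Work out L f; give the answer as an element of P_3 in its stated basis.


the image equals g(x) = x^2 + (11/3)x + 21/4

order-1 term: 3x + 5/2
order-2 term: 9/4
the series for exp((3/2)(∇ + ∇ ∘ Δ)) f terminates at order 2
exp((3/2)(∇ + ∇ ∘ Δ)) f = x^2 + (11/3)x + 21/4


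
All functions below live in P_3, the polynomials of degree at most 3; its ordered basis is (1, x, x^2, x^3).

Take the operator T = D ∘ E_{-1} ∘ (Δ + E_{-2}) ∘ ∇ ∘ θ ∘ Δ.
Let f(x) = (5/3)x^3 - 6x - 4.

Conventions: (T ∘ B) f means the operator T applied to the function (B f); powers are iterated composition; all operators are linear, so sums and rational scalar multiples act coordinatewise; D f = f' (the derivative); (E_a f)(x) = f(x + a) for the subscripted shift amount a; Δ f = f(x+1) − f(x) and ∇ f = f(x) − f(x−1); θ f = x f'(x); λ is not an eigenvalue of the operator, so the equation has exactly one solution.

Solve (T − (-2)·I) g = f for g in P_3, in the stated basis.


the result is g(x) = (5/6)x^3 - 3x - 7

write g with unknown coordinates in the stated basis and equate coefficients in (T − (-2)·I) g = f
solving from the highest basis element down gives g = (5/6)x^3 - 3x - 7
check: T g = 10
so T g − (-2)·g = (5/3)x^3 - 6x - 4 = f ✓


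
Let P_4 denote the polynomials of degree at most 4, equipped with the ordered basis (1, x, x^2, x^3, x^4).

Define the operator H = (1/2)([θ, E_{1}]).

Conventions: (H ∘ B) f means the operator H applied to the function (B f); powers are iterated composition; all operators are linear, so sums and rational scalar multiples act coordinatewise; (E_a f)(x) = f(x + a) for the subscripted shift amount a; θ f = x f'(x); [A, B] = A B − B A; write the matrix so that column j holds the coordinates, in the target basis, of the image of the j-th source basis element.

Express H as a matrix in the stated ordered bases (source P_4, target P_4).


the matrix is [[0, -1/2, -1, -3/2, -2]; [0, 0, -1, -3, -6]; [0, 0, 0, -3/2, -6]; [0, 0, 0, 0, -2]; [0, 0, 0, 0, 0]] (rows listed top to bottom)

image of 1: 0
image of x: -1/2
image of x^2: -x - 1
image of x^3: -(3/2)x^2 - 3x - 3/2
image of x^4: -2x^3 - 6x^2 - 6x - 2
each image's coordinates form column j of the matrix
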